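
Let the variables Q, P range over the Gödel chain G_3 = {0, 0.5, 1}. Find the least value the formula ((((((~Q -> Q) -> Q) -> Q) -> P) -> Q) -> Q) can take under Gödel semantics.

The minimum is attained at Q = 0.5, P = 0:
  ~Q: Gödel ¬ of 0.5 = 0 (operand ≠ 0)
  (~Q -> Q): 0 ≤ 0.5, so result = 1
  ((~Q -> Q) -> Q): 1 > 0.5, so result = 0.5
  (((~Q -> Q) -> Q) -> Q): 0.5 ≤ 0.5, so result = 1
  ((((~Q -> Q) -> Q) -> Q) -> P): 1 > 0, so result = 0
  (((((~Q -> Q) -> Q) -> Q) -> P) -> Q): 0 ≤ 0.5, so result = 1
  ((((((~Q -> Q) -> Q) -> Q) -> P) -> Q) -> Q): 1 > 0.5, so result = 0.5
Checking all 9 assignments confirms none give a value below 0.50.

0.50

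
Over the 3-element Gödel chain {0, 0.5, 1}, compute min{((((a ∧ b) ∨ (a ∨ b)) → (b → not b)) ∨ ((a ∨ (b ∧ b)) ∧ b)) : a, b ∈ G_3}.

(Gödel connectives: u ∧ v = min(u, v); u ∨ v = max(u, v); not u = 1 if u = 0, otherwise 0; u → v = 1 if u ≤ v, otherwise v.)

0.50

The minimum is attained at a = 0, b = 0.5:
  (a ∧ b) = min(0, 0.5) = 0
  (a ∨ b) = max(0, 0.5) = 0.5
  ((a ∧ b) ∨ (a ∨ b)) = max(0, 0.5) = 0.5
  not b: Gödel ¬ of 0.5 = 0 (operand ≠ 0)
  (b → not b): 0.5 > 0, so result = 0
  (((a ∧ b) ∨ (a ∨ b)) → (b → not b)): 0.5 > 0, so result = 0
  (b ∧ b) = min(0.5, 0.5) = 0.5
  (a ∨ (b ∧ b)) = max(0, 0.5) = 0.5
  ((a ∨ (b ∧ b)) ∧ b) = min(0.5, 0.5) = 0.5
  ((((a ∧ b) ∨ (a ∨ b)) → (b → not b)) ∨ ((a ∨ (b ∧ b)) ∧ b)) = max(0, 0.5) = 0.5
Checking all 9 assignments confirms none give a value below 0.50.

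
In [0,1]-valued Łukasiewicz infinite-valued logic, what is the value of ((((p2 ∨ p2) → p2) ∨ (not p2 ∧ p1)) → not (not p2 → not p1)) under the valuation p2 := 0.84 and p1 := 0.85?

0.01

(p2 ∨ p2) = max(0.84, 0.84) = 0.84
((p2 ∨ p2) → p2): min(1, 1 − 0.84 + 0.84) = 1
not p2: Łukasiewicz ¬ gives 1 − 0.84 = 0.16
(not p2 ∧ p1) = min(0.16, 0.85) = 0.16
(((p2 ∨ p2) → p2) ∨ (not p2 ∧ p1)) = max(1, 0.16) = 1
not p2: Łukasiewicz ¬ gives 1 − 0.84 = 0.16
not p1: Łukasiewicz ¬ gives 1 − 0.85 = 0.15
(not p2 → not p1): min(1, 1 − 0.16 + 0.15) = 0.99
not (not p2 → not p1): Łukasiewicz ¬ gives 1 − 0.99 = 0.01
((((p2 ∨ p2) → p2) ∨ (not p2 ∧ p1)) → not (not p2 → not p1)): min(1, 1 − 1 + 0.01) = 0.01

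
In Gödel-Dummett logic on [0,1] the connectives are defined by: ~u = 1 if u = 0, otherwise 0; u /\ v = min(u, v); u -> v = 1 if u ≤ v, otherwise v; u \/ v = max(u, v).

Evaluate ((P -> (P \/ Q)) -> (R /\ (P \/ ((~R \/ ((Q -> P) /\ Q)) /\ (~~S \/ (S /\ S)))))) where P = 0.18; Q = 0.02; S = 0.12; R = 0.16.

(P \/ Q) = max(0.18, 0.02) = 0.18
(P -> (P \/ Q)): 0.18 ≤ 0.18, so result = 1
~R: Gödel ¬ of 0.16 = 0 (operand ≠ 0)
(Q -> P): 0.02 ≤ 0.18, so result = 1
((Q -> P) /\ Q) = min(1, 0.02) = 0.02
(~R \/ ((Q -> P) /\ Q)) = max(0, 0.02) = 0.02
~S: Gödel ¬ of 0.12 = 0 (operand ≠ 0)
~~S: Gödel ¬ of 0 = 1 (operand is 0)
(S /\ S) = min(0.12, 0.12) = 0.12
(~~S \/ (S /\ S)) = max(1, 0.12) = 1
((~R \/ ((Q -> P) /\ Q)) /\ (~~S \/ (S /\ S))) = min(0.02, 1) = 0.02
(P \/ ((~R \/ ((Q -> P) /\ Q)) /\ (~~S \/ (S /\ S)))) = max(0.18, 0.02) = 0.18
(R /\ (P \/ ((~R \/ ((Q -> P) /\ Q)) /\ (~~S \/ (S /\ S))))) = min(0.16, 0.18) = 0.16
((P -> (P \/ Q)) -> (R /\ (P \/ ((~R \/ ((Q -> P) /\ Q)) /\ (~~S \/ (S /\ S)))))): 1 > 0.16, so result = 0.16

0.16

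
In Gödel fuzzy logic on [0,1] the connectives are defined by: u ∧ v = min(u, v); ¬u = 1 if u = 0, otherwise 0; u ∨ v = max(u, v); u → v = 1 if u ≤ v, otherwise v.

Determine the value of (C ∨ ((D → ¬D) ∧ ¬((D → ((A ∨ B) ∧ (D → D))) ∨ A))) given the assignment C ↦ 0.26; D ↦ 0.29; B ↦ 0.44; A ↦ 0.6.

0.26

¬D: Gödel ¬ of 0.29 = 0 (operand ≠ 0)
(D → ¬D): 0.29 > 0, so result = 0
(A ∨ B) = max(0.6, 0.44) = 0.6
(D → D): 0.29 ≤ 0.29, so result = 1
((A ∨ B) ∧ (D → D)) = min(0.6, 1) = 0.6
(D → ((A ∨ B) ∧ (D → D))): 0.29 ≤ 0.6, so result = 1
((D → ((A ∨ B) ∧ (D → D))) ∨ A) = max(1, 0.6) = 1
¬((D → ((A ∨ B) ∧ (D → D))) ∨ A): Gödel ¬ of 1 = 0 (operand ≠ 0)
((D → ¬D) ∧ ¬((D → ((A ∨ B) ∧ (D → D))) ∨ A)) = min(0, 0) = 0
(C ∨ ((D → ¬D) ∧ ¬((D → ((A ∨ B) ∧ (D → D))) ∨ A))) = max(0.26, 0) = 0.26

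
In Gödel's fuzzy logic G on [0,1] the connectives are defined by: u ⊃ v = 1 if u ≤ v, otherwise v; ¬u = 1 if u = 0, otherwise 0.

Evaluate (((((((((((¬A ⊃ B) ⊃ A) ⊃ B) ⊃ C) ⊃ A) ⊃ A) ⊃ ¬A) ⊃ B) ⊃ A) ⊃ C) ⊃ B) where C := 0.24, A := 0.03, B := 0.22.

0.22

¬A: Gödel ¬ of 0.03 = 0 (operand ≠ 0)
(¬A ⊃ B): 0 ≤ 0.22, so result = 1
((¬A ⊃ B) ⊃ A): 1 > 0.03, so result = 0.03
(((¬A ⊃ B) ⊃ A) ⊃ B): 0.03 ≤ 0.22, so result = 1
((((¬A ⊃ B) ⊃ A) ⊃ B) ⊃ C): 1 > 0.24, so result = 0.24
(((((¬A ⊃ B) ⊃ A) ⊃ B) ⊃ C) ⊃ A): 0.24 > 0.03, so result = 0.03
((((((¬A ⊃ B) ⊃ A) ⊃ B) ⊃ C) ⊃ A) ⊃ A): 0.03 ≤ 0.03, so result = 1
¬A: Gödel ¬ of 0.03 = 0 (operand ≠ 0)
(((((((¬A ⊃ B) ⊃ A) ⊃ B) ⊃ C) ⊃ A) ⊃ A) ⊃ ¬A): 1 > 0, so result = 0
((((((((¬A ⊃ B) ⊃ A) ⊃ B) ⊃ C) ⊃ A) ⊃ A) ⊃ ¬A) ⊃ B): 0 ≤ 0.22, so result = 1
(((((((((¬A ⊃ B) ⊃ A) ⊃ B) ⊃ C) ⊃ A) ⊃ A) ⊃ ¬A) ⊃ B) ⊃ A): 1 > 0.03, so result = 0.03
((((((((((¬A ⊃ B) ⊃ A) ⊃ B) ⊃ C) ⊃ A) ⊃ A) ⊃ ¬A) ⊃ B) ⊃ A) ⊃ C): 0.03 ≤ 0.24, so result = 1
(((((((((((¬A ⊃ B) ⊃ A) ⊃ B) ⊃ C) ⊃ A) ⊃ A) ⊃ ¬A) ⊃ B) ⊃ A) ⊃ C) ⊃ B): 1 > 0.22, so result = 0.22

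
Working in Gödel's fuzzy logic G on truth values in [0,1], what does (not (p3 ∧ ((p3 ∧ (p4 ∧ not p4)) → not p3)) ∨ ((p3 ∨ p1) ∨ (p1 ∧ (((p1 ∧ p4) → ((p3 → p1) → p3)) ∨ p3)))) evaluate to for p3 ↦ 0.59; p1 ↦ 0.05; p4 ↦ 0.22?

0.59

not p4: Gödel ¬ of 0.22 = 0 (operand ≠ 0)
(p4 ∧ not p4) = min(0.22, 0) = 0
(p3 ∧ (p4 ∧ not p4)) = min(0.59, 0) = 0
not p3: Gödel ¬ of 0.59 = 0 (operand ≠ 0)
((p3 ∧ (p4 ∧ not p4)) → not p3): 0 ≤ 0, so result = 1
(p3 ∧ ((p3 ∧ (p4 ∧ not p4)) → not p3)) = min(0.59, 1) = 0.59
not (p3 ∧ ((p3 ∧ (p4 ∧ not p4)) → not p3)): Gödel ¬ of 0.59 = 0 (operand ≠ 0)
(p3 ∨ p1) = max(0.59, 0.05) = 0.59
(p1 ∧ p4) = min(0.05, 0.22) = 0.05
(p3 → p1): 0.59 > 0.05, so result = 0.05
((p3 → p1) → p3): 0.05 ≤ 0.59, so result = 1
((p1 ∧ p4) → ((p3 → p1) → p3)): 0.05 ≤ 1, so result = 1
(((p1 ∧ p4) → ((p3 → p1) → p3)) ∨ p3) = max(1, 0.59) = 1
(p1 ∧ (((p1 ∧ p4) → ((p3 → p1) → p3)) ∨ p3)) = min(0.05, 1) = 0.05
((p3 ∨ p1) ∨ (p1 ∧ (((p1 ∧ p4) → ((p3 → p1) → p3)) ∨ p3))) = max(0.59, 0.05) = 0.59
(not (p3 ∧ ((p3 ∧ (p4 ∧ not p4)) → not p3)) ∨ ((p3 ∨ p1) ∨ (p1 ∧ (((p1 ∧ p4) → ((p3 → p1) → p3)) ∨ p3)))) = max(0, 0.59) = 0.59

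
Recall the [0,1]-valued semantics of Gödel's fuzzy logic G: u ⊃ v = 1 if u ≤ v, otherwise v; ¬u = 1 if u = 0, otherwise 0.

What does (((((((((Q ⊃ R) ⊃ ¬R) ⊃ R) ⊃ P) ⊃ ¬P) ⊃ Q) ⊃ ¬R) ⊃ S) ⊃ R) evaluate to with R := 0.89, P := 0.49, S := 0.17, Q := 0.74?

0.89

(Q ⊃ R): 0.74 ≤ 0.89, so result = 1
¬R: Gödel ¬ of 0.89 = 0 (operand ≠ 0)
((Q ⊃ R) ⊃ ¬R): 1 > 0, so result = 0
(((Q ⊃ R) ⊃ ¬R) ⊃ R): 0 ≤ 0.89, so result = 1
((((Q ⊃ R) ⊃ ¬R) ⊃ R) ⊃ P): 1 > 0.49, so result = 0.49
¬P: Gödel ¬ of 0.49 = 0 (operand ≠ 0)
(((((Q ⊃ R) ⊃ ¬R) ⊃ R) ⊃ P) ⊃ ¬P): 0.49 > 0, so result = 0
((((((Q ⊃ R) ⊃ ¬R) ⊃ R) ⊃ P) ⊃ ¬P) ⊃ Q): 0 ≤ 0.74, so result = 1
¬R: Gödel ¬ of 0.89 = 0 (operand ≠ 0)
(((((((Q ⊃ R) ⊃ ¬R) ⊃ R) ⊃ P) ⊃ ¬P) ⊃ Q) ⊃ ¬R): 1 > 0, so result = 0
((((((((Q ⊃ R) ⊃ ¬R) ⊃ R) ⊃ P) ⊃ ¬P) ⊃ Q) ⊃ ¬R) ⊃ S): 0 ≤ 0.17, so result = 1
(((((((((Q ⊃ R) ⊃ ¬R) ⊃ R) ⊃ P) ⊃ ¬P) ⊃ Q) ⊃ ¬R) ⊃ S) ⊃ R): 1 > 0.89, so result = 0.89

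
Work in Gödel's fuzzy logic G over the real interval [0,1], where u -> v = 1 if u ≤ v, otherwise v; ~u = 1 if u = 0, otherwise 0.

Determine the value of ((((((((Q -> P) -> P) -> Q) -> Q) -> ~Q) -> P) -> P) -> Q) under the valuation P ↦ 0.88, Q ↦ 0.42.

(Q -> P): 0.42 ≤ 0.88, so result = 1
((Q -> P) -> P): 1 > 0.88, so result = 0.88
(((Q -> P) -> P) -> Q): 0.88 > 0.42, so result = 0.42
((((Q -> P) -> P) -> Q) -> Q): 0.42 ≤ 0.42, so result = 1
~Q: Gödel ¬ of 0.42 = 0 (operand ≠ 0)
(((((Q -> P) -> P) -> Q) -> Q) -> ~Q): 1 > 0, so result = 0
((((((Q -> P) -> P) -> Q) -> Q) -> ~Q) -> P): 0 ≤ 0.88, so result = 1
(((((((Q -> P) -> P) -> Q) -> Q) -> ~Q) -> P) -> P): 1 > 0.88, so result = 0.88
((((((((Q -> P) -> P) -> Q) -> Q) -> ~Q) -> P) -> P) -> Q): 0.88 > 0.42, so result = 0.42

0.42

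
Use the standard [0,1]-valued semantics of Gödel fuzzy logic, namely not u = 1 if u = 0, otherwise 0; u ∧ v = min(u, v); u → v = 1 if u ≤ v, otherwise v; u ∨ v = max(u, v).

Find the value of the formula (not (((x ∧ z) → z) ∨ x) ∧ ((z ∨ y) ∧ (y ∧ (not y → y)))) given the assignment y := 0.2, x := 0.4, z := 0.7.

0.00

(x ∧ z) = min(0.4, 0.7) = 0.4
((x ∧ z) → z): 0.4 ≤ 0.7, so result = 1
(((x ∧ z) → z) ∨ x) = max(1, 0.4) = 1
not (((x ∧ z) → z) ∨ x): Gödel ¬ of 1 = 0 (operand ≠ 0)
(z ∨ y) = max(0.7, 0.2) = 0.7
not y: Gödel ¬ of 0.2 = 0 (operand ≠ 0)
(not y → y): 0 ≤ 0.2, so result = 1
(y ∧ (not y → y)) = min(0.2, 1) = 0.2
((z ∨ y) ∧ (y ∧ (not y → y))) = min(0.7, 0.2) = 0.2
(not (((x ∧ z) → z) ∨ x) ∧ ((z ∨ y) ∧ (y ∧ (not y → y)))) = min(0, 0.2) = 0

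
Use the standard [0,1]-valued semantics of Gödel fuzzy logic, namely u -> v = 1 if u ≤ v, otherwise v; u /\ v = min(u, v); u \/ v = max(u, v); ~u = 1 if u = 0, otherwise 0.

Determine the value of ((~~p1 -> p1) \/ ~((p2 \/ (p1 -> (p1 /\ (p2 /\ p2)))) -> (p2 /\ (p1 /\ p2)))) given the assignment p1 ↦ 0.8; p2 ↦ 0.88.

0.80

~p1: Gödel ¬ of 0.8 = 0 (operand ≠ 0)
~~p1: Gödel ¬ of 0 = 1 (operand is 0)
(~~p1 -> p1): 1 > 0.8, so result = 0.8
(p2 /\ p2) = min(0.88, 0.88) = 0.88
(p1 /\ (p2 /\ p2)) = min(0.8, 0.88) = 0.8
(p1 -> (p1 /\ (p2 /\ p2))): 0.8 ≤ 0.8, so result = 1
(p2 \/ (p1 -> (p1 /\ (p2 /\ p2)))) = max(0.88, 1) = 1
(p1 /\ p2) = min(0.8, 0.88) = 0.8
(p2 /\ (p1 /\ p2)) = min(0.88, 0.8) = 0.8
((p2 \/ (p1 -> (p1 /\ (p2 /\ p2)))) -> (p2 /\ (p1 /\ p2))): 1 > 0.8, so result = 0.8
~((p2 \/ (p1 -> (p1 /\ (p2 /\ p2)))) -> (p2 /\ (p1 /\ p2))): Gödel ¬ of 0.8 = 0 (operand ≠ 0)
((~~p1 -> p1) \/ ~((p2 \/ (p1 -> (p1 /\ (p2 /\ p2)))) -> (p2 /\ (p1 /\ p2)))) = max(0.8, 0) = 0.8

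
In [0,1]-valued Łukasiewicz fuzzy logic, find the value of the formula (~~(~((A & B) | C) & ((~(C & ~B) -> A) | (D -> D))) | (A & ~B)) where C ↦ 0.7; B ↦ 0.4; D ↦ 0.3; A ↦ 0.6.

0.60

(A & B) = min(0.6, 0.4) = 0.4
((A & B) | C) = max(0.4, 0.7) = 0.7
~((A & B) | C): Łukasiewicz ¬ gives 1 − 0.7 = 0.3
~B: Łukasiewicz ¬ gives 1 − 0.4 = 0.6
(C & ~B) = min(0.7, 0.6) = 0.6
~(C & ~B): Łukasiewicz ¬ gives 1 − 0.6 = 0.4
(~(C & ~B) -> A): min(1, 1 − 0.4 + 0.6) = 1
(D -> D): min(1, 1 − 0.3 + 0.3) = 1
((~(C & ~B) -> A) | (D -> D)) = max(1, 1) = 1
(~((A & B) | C) & ((~(C & ~B) -> A) | (D -> D))) = min(0.3, 1) = 0.3
~(~((A & B) | C) & ((~(C & ~B) -> A) | (D -> D))): Łukasiewicz ¬ gives 1 − 0.3 = 0.7
~~(~((A & B) | C) & ((~(C & ~B) -> A) | (D -> D))): Łukasiewicz ¬ gives 1 − 0.7 = 0.3
~B: Łukasiewicz ¬ gives 1 − 0.4 = 0.6
(A & ~B) = min(0.6, 0.6) = 0.6
(~~(~((A & B) | C) & ((~(C & ~B) -> A) | (D -> D))) | (A & ~B)) = max(0.3, 0.6) = 0.6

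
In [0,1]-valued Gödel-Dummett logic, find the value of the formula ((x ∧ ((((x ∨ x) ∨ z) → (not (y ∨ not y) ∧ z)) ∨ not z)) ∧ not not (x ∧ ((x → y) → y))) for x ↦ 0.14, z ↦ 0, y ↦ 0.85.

0.14

(x ∨ x) = max(0.14, 0.14) = 0.14
((x ∨ x) ∨ z) = max(0.14, 0) = 0.14
not y: Gödel ¬ of 0.85 = 0 (operand ≠ 0)
(y ∨ not y) = max(0.85, 0) = 0.85
not (y ∨ not y): Gödel ¬ of 0.85 = 0 (operand ≠ 0)
(not (y ∨ not y) ∧ z) = min(0, 0) = 0
(((x ∨ x) ∨ z) → (not (y ∨ not y) ∧ z)): 0.14 > 0, so result = 0
not z: Gödel ¬ of 0 = 1 (operand is 0)
((((x ∨ x) ∨ z) → (not (y ∨ not y) ∧ z)) ∨ not z) = max(0, 1) = 1
(x ∧ ((((x ∨ x) ∨ z) → (not (y ∨ not y) ∧ z)) ∨ not z)) = min(0.14, 1) = 0.14
(x → y): 0.14 ≤ 0.85, so result = 1
((x → y) → y): 1 > 0.85, so result = 0.85
(x ∧ ((x → y) → y)) = min(0.14, 0.85) = 0.14
not (x ∧ ((x → y) → y)): Gödel ¬ of 0.14 = 0 (operand ≠ 0)
not not (x ∧ ((x → y) → y)): Gödel ¬ of 0 = 1 (operand is 0)
((x ∧ ((((x ∨ x) ∨ z) → (not (y ∨ not y) ∧ z)) ∨ not z)) ∧ not not (x ∧ ((x → y) → y))) = min(0.14, 1) = 0.14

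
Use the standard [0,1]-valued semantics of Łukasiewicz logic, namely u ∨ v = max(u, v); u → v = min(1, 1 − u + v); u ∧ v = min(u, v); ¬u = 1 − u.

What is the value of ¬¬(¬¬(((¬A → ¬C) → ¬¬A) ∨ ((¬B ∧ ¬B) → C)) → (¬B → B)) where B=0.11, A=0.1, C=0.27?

0.84

¬A: Łukasiewicz ¬ gives 1 − 0.1 = 0.9
¬C: Łukasiewicz ¬ gives 1 − 0.27 = 0.73
(¬A → ¬C): min(1, 1 − 0.9 + 0.73) = 0.83
¬A: Łukasiewicz ¬ gives 1 − 0.1 = 0.9
¬¬A: Łukasiewicz ¬ gives 1 − 0.9 = 0.1
((¬A → ¬C) → ¬¬A): min(1, 1 − 0.83 + 0.1) = 0.27
¬B: Łukasiewicz ¬ gives 1 − 0.11 = 0.89
¬B: Łukasiewicz ¬ gives 1 − 0.11 = 0.89
(¬B ∧ ¬B) = min(0.89, 0.89) = 0.89
((¬B ∧ ¬B) → C): min(1, 1 − 0.89 + 0.27) = 0.38
(((¬A → ¬C) → ¬¬A) ∨ ((¬B ∧ ¬B) → C)) = max(0.27, 0.38) = 0.38
¬(((¬A → ¬C) → ¬¬A) ∨ ((¬B ∧ ¬B) → C)): Łukasiewicz ¬ gives 1 − 0.38 = 0.62
¬¬(((¬A → ¬C) → ¬¬A) ∨ ((¬B ∧ ¬B) → C)): Łukasiewicz ¬ gives 1 − 0.62 = 0.38
¬B: Łukasiewicz ¬ gives 1 − 0.11 = 0.89
(¬B → B): min(1, 1 − 0.89 + 0.11) = 0.22
(¬¬(((¬A → ¬C) → ¬¬A) ∨ ((¬B ∧ ¬B) → C)) → (¬B → B)): min(1, 1 − 0.38 + 0.22) = 0.84
¬(¬¬(((¬A → ¬C) → ¬¬A) ∨ ((¬B ∧ ¬B) → C)) → (¬B → B)): Łukasiewicz ¬ gives 1 − 0.84 = 0.16
¬¬(¬¬(((¬A → ¬C) → ¬¬A) ∨ ((¬B ∧ ¬B) → C)) → (¬B → B)): Łukasiewicz ¬ gives 1 − 0.16 = 0.84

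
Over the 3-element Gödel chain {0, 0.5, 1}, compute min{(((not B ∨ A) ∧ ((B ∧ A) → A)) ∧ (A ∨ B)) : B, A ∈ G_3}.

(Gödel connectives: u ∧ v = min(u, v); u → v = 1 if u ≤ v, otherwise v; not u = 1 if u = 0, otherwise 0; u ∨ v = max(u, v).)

0.00

The minimum is attained at B = 0, A = 0:
  not B: Gödel ¬ of 0 = 1 (operand is 0)
  (not B ∨ A) = max(1, 0) = 1
  (B ∧ A) = min(0, 0) = 0
  ((B ∧ A) → A): 0 ≤ 0, so result = 1
  ((not B ∨ A) ∧ ((B ∧ A) → A)) = min(1, 1) = 1
  (A ∨ B) = max(0, 0) = 0
  (((not B ∨ A) ∧ ((B ∧ A) → A)) ∧ (A ∨ B)) = min(1, 0) = 0
Checking all 9 assignments confirms none give a value below 0.00.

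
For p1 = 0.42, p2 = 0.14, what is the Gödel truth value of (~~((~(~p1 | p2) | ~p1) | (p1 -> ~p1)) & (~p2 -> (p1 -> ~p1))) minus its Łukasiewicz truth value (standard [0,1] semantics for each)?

Gödel evaluation:
  ~p1: Gödel ¬ of 0.42 = 0 (operand ≠ 0)
  (~p1 | p2) = max(0, 0.14) = 0.14
  ~(~p1 | p2): Gödel ¬ of 0.14 = 0 (operand ≠ 0)
  ~p1: Gödel ¬ of 0.42 = 0 (operand ≠ 0)
  (~(~p1 | p2) | ~p1) = max(0, 0) = 0
  ~p1: Gödel ¬ of 0.42 = 0 (operand ≠ 0)
  (p1 -> ~p1): 0.42 > 0, so result = 0
  ((~(~p1 | p2) | ~p1) | (p1 -> ~p1)) = max(0, 0) = 0
  ~((~(~p1 | p2) | ~p1) | (p1 -> ~p1)): Gödel ¬ of 0 = 1 (operand is 0)
  ~~((~(~p1 | p2) | ~p1) | (p1 -> ~p1)): Gödel ¬ of 1 = 0 (operand ≠ 0)
  ~p2: Gödel ¬ of 0.14 = 0 (operand ≠ 0)
  ~p1: Gödel ¬ of 0.42 = 0 (operand ≠ 0)
  (p1 -> ~p1): 0.42 > 0, so result = 0
  (~p2 -> (p1 -> ~p1)): 0 ≤ 0, so result = 1
  (~~((~(~p1 | p2) | ~p1) | (p1 -> ~p1)) & (~p2 -> (p1 -> ~p1))) = min(0, 1) = 0
  Gödel value = 0
Łukasiewicz evaluation:
  ~p1: Łukasiewicz ¬ gives 1 − 0.42 = 0.58
  (~p1 | p2) = max(0.58, 0.14) = 0.58
  ~(~p1 | p2): Łukasiewicz ¬ gives 1 − 0.58 = 0.42
  ~p1: Łukasiewicz ¬ gives 1 − 0.42 = 0.58
  (~(~p1 | p2) | ~p1) = max(0.42, 0.58) = 0.58
  ~p1: Łukasiewicz ¬ gives 1 − 0.42 = 0.58
  (p1 -> ~p1): min(1, 1 − 0.42 + 0.58) = 1
  ((~(~p1 | p2) | ~p1) | (p1 -> ~p1)) = max(0.58, 1) = 1
  ~((~(~p1 | p2) | ~p1) | (p1 -> ~p1)): Łukasiewicz ¬ gives 1 − 1 = 0
  ~~((~(~p1 | p2) | ~p1) | (p1 -> ~p1)): Łukasiewicz ¬ gives 1 − 0 = 1
  ~p2: Łukasiewicz ¬ gives 1 − 0.14 = 0.86
  ~p1: Łukasiewicz ¬ gives 1 − 0.42 = 0.58
  (p1 -> ~p1): min(1, 1 − 0.42 + 0.58) = 1
  (~p2 -> (p1 -> ~p1)): min(1, 1 − 0.86 + 1) = 1
  (~~((~(~p1 | p2) | ~p1) | (p1 -> ~p1)) & (~p2 -> (p1 -> ~p1))) = min(1, 1) = 1
  Łukasiewicz value = 1
Difference: 0 − 1 = -1.00

-1.00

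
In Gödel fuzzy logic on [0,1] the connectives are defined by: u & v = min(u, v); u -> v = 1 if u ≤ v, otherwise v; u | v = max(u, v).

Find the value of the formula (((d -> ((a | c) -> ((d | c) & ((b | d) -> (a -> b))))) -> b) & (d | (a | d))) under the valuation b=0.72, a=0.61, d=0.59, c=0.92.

(a | c) = max(0.61, 0.92) = 0.92
(d | c) = max(0.59, 0.92) = 0.92
(b | d) = max(0.72, 0.59) = 0.72
(a -> b): 0.61 ≤ 0.72, so result = 1
((b | d) -> (a -> b)): 0.72 ≤ 1, so result = 1
((d | c) & ((b | d) -> (a -> b))) = min(0.92, 1) = 0.92
((a | c) -> ((d | c) & ((b | d) -> (a -> b)))): 0.92 ≤ 0.92, so result = 1
(d -> ((a | c) -> ((d | c) & ((b | d) -> (a -> b))))): 0.59 ≤ 1, so result = 1
((d -> ((a | c) -> ((d | c) & ((b | d) -> (a -> b))))) -> b): 1 > 0.72, so result = 0.72
(a | d) = max(0.61, 0.59) = 0.61
(d | (a | d)) = max(0.59, 0.61) = 0.61
(((d -> ((a | c) -> ((d | c) & ((b | d) -> (a -> b))))) -> b) & (d | (a | d))) = min(0.72, 0.61) = 0.61

0.61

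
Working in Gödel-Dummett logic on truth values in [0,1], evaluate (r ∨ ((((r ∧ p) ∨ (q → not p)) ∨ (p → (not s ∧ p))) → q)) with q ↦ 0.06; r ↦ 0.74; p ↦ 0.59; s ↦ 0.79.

(r ∧ p) = min(0.74, 0.59) = 0.59
not p: Gödel ¬ of 0.59 = 0 (operand ≠ 0)
(q → not p): 0.06 > 0, so result = 0
((r ∧ p) ∨ (q → not p)) = max(0.59, 0) = 0.59
not s: Gödel ¬ of 0.79 = 0 (operand ≠ 0)
(not s ∧ p) = min(0, 0.59) = 0
(p → (not s ∧ p)): 0.59 > 0, so result = 0
(((r ∧ p) ∨ (q → not p)) ∨ (p → (not s ∧ p))) = max(0.59, 0) = 0.59
((((r ∧ p) ∨ (q → not p)) ∨ (p → (not s ∧ p))) → q): 0.59 > 0.06, so result = 0.06
(r ∨ ((((r ∧ p) ∨ (q → not p)) ∨ (p → (not s ∧ p))) → q)) = max(0.74, 0.06) = 0.74

0.74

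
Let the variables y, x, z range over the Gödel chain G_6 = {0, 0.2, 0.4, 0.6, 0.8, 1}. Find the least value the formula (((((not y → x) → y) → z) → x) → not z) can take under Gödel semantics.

0.00

The minimum is attained at y = 0, x = 0.2, z = 0.2:
  not y: Gödel ¬ of 0 = 1 (operand is 0)
  (not y → x): 1 > 0.2, so result = 0.2
  ((not y → x) → y): 0.2 > 0, so result = 0
  (((not y → x) → y) → z): 0 ≤ 0.2, so result = 1
  ((((not y → x) → y) → z) → x): 1 > 0.2, so result = 0.2
  not z: Gödel ¬ of 0.2 = 0 (operand ≠ 0)
  (((((not y → x) → y) → z) → x) → not z): 0.2 > 0, so result = 0
Checking all 216 assignments confirms none give a value below 0.00.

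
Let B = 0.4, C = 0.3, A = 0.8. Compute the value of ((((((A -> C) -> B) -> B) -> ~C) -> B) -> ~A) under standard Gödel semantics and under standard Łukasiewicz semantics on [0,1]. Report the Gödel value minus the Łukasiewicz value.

-0.80

Gödel evaluation:
  (A -> C): 0.8 > 0.3, so result = 0.3
  ((A -> C) -> B): 0.3 ≤ 0.4, so result = 1
  (((A -> C) -> B) -> B): 1 > 0.4, so result = 0.4
  ~C: Gödel ¬ of 0.3 = 0 (operand ≠ 0)
  ((((A -> C) -> B) -> B) -> ~C): 0.4 > 0, so result = 0
  (((((A -> C) -> B) -> B) -> ~C) -> B): 0 ≤ 0.4, so result = 1
  ~A: Gödel ¬ of 0.8 = 0 (operand ≠ 0)
  ((((((A -> C) -> B) -> B) -> ~C) -> B) -> ~A): 1 > 0, so result = 0
  Gödel value = 0
Łukasiewicz evaluation:
  (A -> C): min(1, 1 − 0.8 + 0.3) = 0.5
  ((A -> C) -> B): min(1, 1 − 0.5 + 0.4) = 0.9
  (((A -> C) -> B) -> B): min(1, 1 − 0.9 + 0.4) = 0.5
  ~C: Łukasiewicz ¬ gives 1 − 0.3 = 0.7
  ((((A -> C) -> B) -> B) -> ~C): min(1, 1 − 0.5 + 0.7) = 1
  (((((A -> C) -> B) -> B) -> ~C) -> B): min(1, 1 − 1 + 0.4) = 0.4
  ~A: Łukasiewicz ¬ gives 1 − 0.8 = 0.2
  ((((((A -> C) -> B) -> B) -> ~C) -> B) -> ~A): min(1, 1 − 0.4 + 0.2) = 0.8
  Łukasiewicz value = 0.8
Difference: 0 − 0.8 = -0.80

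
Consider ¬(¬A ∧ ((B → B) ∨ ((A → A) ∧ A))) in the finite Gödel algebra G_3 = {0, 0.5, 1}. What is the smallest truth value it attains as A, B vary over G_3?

0.00

The minimum is attained at A = 0, B = 0:
  ¬A: Gödel ¬ of 0 = 1 (operand is 0)
  (B → B): 0 ≤ 0, so result = 1
  (A → A): 0 ≤ 0, so result = 1
  ((A → A) ∧ A) = min(1, 0) = 0
  ((B → B) ∨ ((A → A) ∧ A)) = max(1, 0) = 1
  (¬A ∧ ((B → B) ∨ ((A → A) ∧ A))) = min(1, 1) = 1
  ¬(¬A ∧ ((B → B) ∨ ((A → A) ∧ A))): Gödel ¬ of 1 = 0 (operand ≠ 0)
Checking all 9 assignments confirms none give a value below 0.00.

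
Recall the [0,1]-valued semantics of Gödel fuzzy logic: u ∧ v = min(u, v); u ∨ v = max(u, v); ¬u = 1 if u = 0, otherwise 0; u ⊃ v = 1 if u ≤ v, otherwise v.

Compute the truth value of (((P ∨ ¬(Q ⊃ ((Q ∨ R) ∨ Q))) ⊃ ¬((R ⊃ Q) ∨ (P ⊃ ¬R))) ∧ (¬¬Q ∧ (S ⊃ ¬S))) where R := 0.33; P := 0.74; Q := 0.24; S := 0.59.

0.00

(Q ∨ R) = max(0.24, 0.33) = 0.33
((Q ∨ R) ∨ Q) = max(0.33, 0.24) = 0.33
(Q ⊃ ((Q ∨ R) ∨ Q)): 0.24 ≤ 0.33, so result = 1
¬(Q ⊃ ((Q ∨ R) ∨ Q)): Gödel ¬ of 1 = 0 (operand ≠ 0)
(P ∨ ¬(Q ⊃ ((Q ∨ R) ∨ Q))) = max(0.74, 0) = 0.74
(R ⊃ Q): 0.33 > 0.24, so result = 0.24
¬R: Gödel ¬ of 0.33 = 0 (operand ≠ 0)
(P ⊃ ¬R): 0.74 > 0, so result = 0
((R ⊃ Q) ∨ (P ⊃ ¬R)) = max(0.24, 0) = 0.24
¬((R ⊃ Q) ∨ (P ⊃ ¬R)): Gödel ¬ of 0.24 = 0 (operand ≠ 0)
((P ∨ ¬(Q ⊃ ((Q ∨ R) ∨ Q))) ⊃ ¬((R ⊃ Q) ∨ (P ⊃ ¬R))): 0.74 > 0, so result = 0
¬Q: Gödel ¬ of 0.24 = 0 (operand ≠ 0)
¬¬Q: Gödel ¬ of 0 = 1 (operand is 0)
¬S: Gödel ¬ of 0.59 = 0 (operand ≠ 0)
(S ⊃ ¬S): 0.59 > 0, so result = 0
(¬¬Q ∧ (S ⊃ ¬S)) = min(1, 0) = 0
(((P ∨ ¬(Q ⊃ ((Q ∨ R) ∨ Q))) ⊃ ¬((R ⊃ Q) ∨ (P ⊃ ¬R))) ∧ (¬¬Q ∧ (S ⊃ ¬S))) = min(0, 0) = 0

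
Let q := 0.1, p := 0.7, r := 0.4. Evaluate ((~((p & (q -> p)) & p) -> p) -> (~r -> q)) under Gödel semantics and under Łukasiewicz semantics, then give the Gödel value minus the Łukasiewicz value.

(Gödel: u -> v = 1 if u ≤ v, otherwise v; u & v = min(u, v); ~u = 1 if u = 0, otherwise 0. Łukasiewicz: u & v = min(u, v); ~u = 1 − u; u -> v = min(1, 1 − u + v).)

0.50

Gödel evaluation:
  (q -> p): 0.1 ≤ 0.7, so result = 1
  (p & (q -> p)) = min(0.7, 1) = 0.7
  ((p & (q -> p)) & p) = min(0.7, 0.7) = 0.7
  ~((p & (q -> p)) & p): Gödel ¬ of 0.7 = 0 (operand ≠ 0)
  (~((p & (q -> p)) & p) -> p): 0 ≤ 0.7, so result = 1
  ~r: Gödel ¬ of 0.4 = 0 (operand ≠ 0)
  (~r -> q): 0 ≤ 0.1, so result = 1
  ((~((p & (q -> p)) & p) -> p) -> (~r -> q)): 1 ≤ 1, so result = 1
  Gödel value = 1
Łukasiewicz evaluation:
  (q -> p): min(1, 1 − 0.1 + 0.7) = 1
  (p & (q -> p)) = min(0.7, 1) = 0.7
  ((p & (q -> p)) & p) = min(0.7, 0.7) = 0.7
  ~((p & (q -> p)) & p): Łukasiewicz ¬ gives 1 − 0.7 = 0.3
  (~((p & (q -> p)) & p) -> p): min(1, 1 − 0.3 + 0.7) = 1
  ~r: Łukasiewicz ¬ gives 1 − 0.4 = 0.6
  (~r -> q): min(1, 1 − 0.6 + 0.1) = 0.5
  ((~((p & (q -> p)) & p) -> p) -> (~r -> q)): min(1, 1 − 1 + 0.5) = 0.5
  Łukasiewicz value = 0.5
Difference: 1 − 0.5 = 0.50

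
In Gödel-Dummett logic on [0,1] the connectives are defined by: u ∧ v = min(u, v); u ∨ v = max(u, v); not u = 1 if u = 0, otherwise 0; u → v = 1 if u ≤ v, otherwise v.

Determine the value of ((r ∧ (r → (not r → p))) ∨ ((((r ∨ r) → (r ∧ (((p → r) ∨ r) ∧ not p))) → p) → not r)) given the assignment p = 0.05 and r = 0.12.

not r: Gödel ¬ of 0.12 = 0 (operand ≠ 0)
(not r → p): 0 ≤ 0.05, so result = 1
(r → (not r → p)): 0.12 ≤ 1, so result = 1
(r ∧ (r → (not r → p))) = min(0.12, 1) = 0.12
(r ∨ r) = max(0.12, 0.12) = 0.12
(p → r): 0.05 ≤ 0.12, so result = 1
((p → r) ∨ r) = max(1, 0.12) = 1
not p: Gödel ¬ of 0.05 = 0 (operand ≠ 0)
(((p → r) ∨ r) ∧ not p) = min(1, 0) = 0
(r ∧ (((p → r) ∨ r) ∧ not p)) = min(0.12, 0) = 0
((r ∨ r) → (r ∧ (((p → r) ∨ r) ∧ not p))): 0.12 > 0, so result = 0
(((r ∨ r) → (r ∧ (((p → r) ∨ r) ∧ not p))) → p): 0 ≤ 0.05, so result = 1
not r: Gödel ¬ of 0.12 = 0 (operand ≠ 0)
((((r ∨ r) → (r ∧ (((p → r) ∨ r) ∧ not p))) → p) → not r): 1 > 0, so result = 0
((r ∧ (r → (not r → p))) ∨ ((((r ∨ r) → (r ∧ (((p → r) ∨ r) ∧ not p))) → p) → not r)) = max(0.12, 0) = 0.12

0.12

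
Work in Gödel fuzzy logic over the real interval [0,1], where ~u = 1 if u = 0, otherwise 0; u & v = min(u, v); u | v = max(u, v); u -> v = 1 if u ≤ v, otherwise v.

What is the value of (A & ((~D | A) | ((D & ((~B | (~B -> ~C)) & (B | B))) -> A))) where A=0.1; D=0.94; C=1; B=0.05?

~D: Gödel ¬ of 0.94 = 0 (operand ≠ 0)
(~D | A) = max(0, 0.1) = 0.1
~B: Gödel ¬ of 0.05 = 0 (operand ≠ 0)
~B: Gödel ¬ of 0.05 = 0 (operand ≠ 0)
~C: Gödel ¬ of 1 = 0 (operand ≠ 0)
(~B -> ~C): 0 ≤ 0, so result = 1
(~B | (~B -> ~C)) = max(0, 1) = 1
(B | B) = max(0.05, 0.05) = 0.05
((~B | (~B -> ~C)) & (B | B)) = min(1, 0.05) = 0.05
(D & ((~B | (~B -> ~C)) & (B | B))) = min(0.94, 0.05) = 0.05
((D & ((~B | (~B -> ~C)) & (B | B))) -> A): 0.05 ≤ 0.1, so result = 1
((~D | A) | ((D & ((~B | (~B -> ~C)) & (B | B))) -> A)) = max(0.1, 1) = 1
(A & ((~D | A) | ((D & ((~B | (~B -> ~C)) & (B | B))) -> A))) = min(0.1, 1) = 0.1

0.10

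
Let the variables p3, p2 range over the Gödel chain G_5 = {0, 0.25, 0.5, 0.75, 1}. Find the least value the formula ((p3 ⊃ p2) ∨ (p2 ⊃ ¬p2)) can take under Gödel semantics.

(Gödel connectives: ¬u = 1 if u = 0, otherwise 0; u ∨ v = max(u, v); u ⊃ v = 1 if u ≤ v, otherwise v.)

The minimum is attained at p3 = 0.5, p2 = 0.25:
  (p3 ⊃ p2): 0.5 > 0.25, so result = 0.25
  ¬p2: Gödel ¬ of 0.25 = 0 (operand ≠ 0)
  (p2 ⊃ ¬p2): 0.25 > 0, so result = 0
  ((p3 ⊃ p2) ∨ (p2 ⊃ ¬p2)) = max(0.25, 0) = 0.25
Checking all 25 assignments confirms none give a value below 0.25.

0.25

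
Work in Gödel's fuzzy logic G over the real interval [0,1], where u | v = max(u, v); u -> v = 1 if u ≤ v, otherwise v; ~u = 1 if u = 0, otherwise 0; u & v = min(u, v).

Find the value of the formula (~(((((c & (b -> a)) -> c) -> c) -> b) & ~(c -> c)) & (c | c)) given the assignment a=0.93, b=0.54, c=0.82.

0.82

(b -> a): 0.54 ≤ 0.93, so result = 1
(c & (b -> a)) = min(0.82, 1) = 0.82
((c & (b -> a)) -> c): 0.82 ≤ 0.82, so result = 1
(((c & (b -> a)) -> c) -> c): 1 > 0.82, so result = 0.82
((((c & (b -> a)) -> c) -> c) -> b): 0.82 > 0.54, so result = 0.54
(c -> c): 0.82 ≤ 0.82, so result = 1
~(c -> c): Gödel ¬ of 1 = 0 (operand ≠ 0)
(((((c & (b -> a)) -> c) -> c) -> b) & ~(c -> c)) = min(0.54, 0) = 0
~(((((c & (b -> a)) -> c) -> c) -> b) & ~(c -> c)): Gödel ¬ of 0 = 1 (operand is 0)
(c | c) = max(0.82, 0.82) = 0.82
(~(((((c & (b -> a)) -> c) -> c) -> b) & ~(c -> c)) & (c | c)) = min(1, 0.82) = 0.82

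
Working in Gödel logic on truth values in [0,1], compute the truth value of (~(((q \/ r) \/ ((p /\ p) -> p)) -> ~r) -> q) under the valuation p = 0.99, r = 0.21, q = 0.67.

0.67

(q \/ r) = max(0.67, 0.21) = 0.67
(p /\ p) = min(0.99, 0.99) = 0.99
((p /\ p) -> p): 0.99 ≤ 0.99, so result = 1
((q \/ r) \/ ((p /\ p) -> p)) = max(0.67, 1) = 1
~r: Gödel ¬ of 0.21 = 0 (operand ≠ 0)
(((q \/ r) \/ ((p /\ p) -> p)) -> ~r): 1 > 0, so result = 0
~(((q \/ r) \/ ((p /\ p) -> p)) -> ~r): Gödel ¬ of 0 = 1 (operand is 0)
(~(((q \/ r) \/ ((p /\ p) -> p)) -> ~r) -> q): 1 > 0.67, so result = 0.67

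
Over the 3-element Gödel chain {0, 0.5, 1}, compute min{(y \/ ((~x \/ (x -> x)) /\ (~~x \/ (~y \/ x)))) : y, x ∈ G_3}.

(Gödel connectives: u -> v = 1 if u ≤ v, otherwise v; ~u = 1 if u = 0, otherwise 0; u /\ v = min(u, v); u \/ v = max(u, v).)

The minimum is attained at y = 0.5, x = 0:
  ~x: Gödel ¬ of 0 = 1 (operand is 0)
  (x -> x): 0 ≤ 0, so result = 1
  (~x \/ (x -> x)) = max(1, 1) = 1
  ~x: Gödel ¬ of 0 = 1 (operand is 0)
  ~~x: Gödel ¬ of 1 = 0 (operand ≠ 0)
  ~y: Gödel ¬ of 0.5 = 0 (operand ≠ 0)
  (~y \/ x) = max(0, 0) = 0
  (~~x \/ (~y \/ x)) = max(0, 0) = 0
  ((~x \/ (x -> x)) /\ (~~x \/ (~y \/ x))) = min(1, 0) = 0
  (y \/ ((~x \/ (x -> x)) /\ (~~x \/ (~y \/ x)))) = max(0.5, 0) = 0.5
Checking all 9 assignments confirms none give a value below 0.50.

0.50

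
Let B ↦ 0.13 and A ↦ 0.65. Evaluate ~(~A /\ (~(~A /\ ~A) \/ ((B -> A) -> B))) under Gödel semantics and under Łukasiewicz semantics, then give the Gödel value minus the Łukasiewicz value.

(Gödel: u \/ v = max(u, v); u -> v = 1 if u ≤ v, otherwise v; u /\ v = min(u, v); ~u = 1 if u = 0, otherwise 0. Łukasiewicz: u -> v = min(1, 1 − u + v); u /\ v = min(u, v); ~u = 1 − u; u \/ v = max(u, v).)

Gödel evaluation:
  ~A: Gödel ¬ of 0.65 = 0 (operand ≠ 0)
  ~A: Gödel ¬ of 0.65 = 0 (operand ≠ 0)
  ~A: Gödel ¬ of 0.65 = 0 (operand ≠ 0)
  (~A /\ ~A) = min(0, 0) = 0
  ~(~A /\ ~A): Gödel ¬ of 0 = 1 (operand is 0)
  (B -> A): 0.13 ≤ 0.65, so result = 1
  ((B -> A) -> B): 1 > 0.13, so result = 0.13
  (~(~A /\ ~A) \/ ((B -> A) -> B)) = max(1, 0.13) = 1
  (~A /\ (~(~A /\ ~A) \/ ((B -> A) -> B))) = min(0, 1) = 0
  ~(~A /\ (~(~A /\ ~A) \/ ((B -> A) -> B))): Gödel ¬ of 0 = 1 (operand is 0)
  Gödel value = 1
Łukasiewicz evaluation:
  ~A: Łukasiewicz ¬ gives 1 − 0.65 = 0.35
  ~A: Łukasiewicz ¬ gives 1 − 0.65 = 0.35
  ~A: Łukasiewicz ¬ gives 1 − 0.65 = 0.35
  (~A /\ ~A) = min(0.35, 0.35) = 0.35
  ~(~A /\ ~A): Łukasiewicz ¬ gives 1 − 0.35 = 0.65
  (B -> A): min(1, 1 − 0.13 + 0.65) = 1
  ((B -> A) -> B): min(1, 1 − 1 + 0.13) = 0.13
  (~(~A /\ ~A) \/ ((B -> A) -> B)) = max(0.65, 0.13) = 0.65
  (~A /\ (~(~A /\ ~A) \/ ((B -> A) -> B))) = min(0.35, 0.65) = 0.35
  ~(~A /\ (~(~A /\ ~A) \/ ((B -> A) -> B))): Łukasiewicz ¬ gives 1 − 0.35 = 0.65
  Łukasiewicz value = 0.65
Difference: 1 − 0.65 = 0.35

0.35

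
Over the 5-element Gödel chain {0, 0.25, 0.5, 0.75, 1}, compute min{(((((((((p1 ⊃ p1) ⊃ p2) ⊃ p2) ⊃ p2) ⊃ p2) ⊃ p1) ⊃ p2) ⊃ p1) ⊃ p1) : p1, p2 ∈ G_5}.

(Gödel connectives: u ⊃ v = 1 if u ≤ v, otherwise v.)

The minimum is attained at p1 = 0.25, p2 = 0:
  (p1 ⊃ p1): 0.25 ≤ 0.25, so result = 1
  ((p1 ⊃ p1) ⊃ p2): 1 > 0, so result = 0
  (((p1 ⊃ p1) ⊃ p2) ⊃ p2): 0 ≤ 0, so result = 1
  ((((p1 ⊃ p1) ⊃ p2) ⊃ p2) ⊃ p2): 1 > 0, so result = 0
  (((((p1 ⊃ p1) ⊃ p2) ⊃ p2) ⊃ p2) ⊃ p2): 0 ≤ 0, so result = 1
  ((((((p1 ⊃ p1) ⊃ p2) ⊃ p2) ⊃ p2) ⊃ p2) ⊃ p1): 1 > 0.25, so result = 0.25
  (((((((p1 ⊃ p1) ⊃ p2) ⊃ p2) ⊃ p2) ⊃ p2) ⊃ p1) ⊃ p2): 0.25 > 0, so result = 0
  ((((((((p1 ⊃ p1) ⊃ p2) ⊃ p2) ⊃ p2) ⊃ p2) ⊃ p1) ⊃ p2) ⊃ p1): 0 ≤ 0.25, so result = 1
  (((((((((p1 ⊃ p1) ⊃ p2) ⊃ p2) ⊃ p2) ⊃ p2) ⊃ p1) ⊃ p2) ⊃ p1) ⊃ p1): 1 > 0.25, so result = 0.25
Checking all 25 assignments confirms none give a value below 0.25.

0.25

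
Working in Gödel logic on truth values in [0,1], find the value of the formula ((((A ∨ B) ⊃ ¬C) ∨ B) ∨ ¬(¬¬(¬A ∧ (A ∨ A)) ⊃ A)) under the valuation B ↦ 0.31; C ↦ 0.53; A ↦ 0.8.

(A ∨ B) = max(0.8, 0.31) = 0.8
¬C: Gödel ¬ of 0.53 = 0 (operand ≠ 0)
((A ∨ B) ⊃ ¬C): 0.8 > 0, so result = 0
(((A ∨ B) ⊃ ¬C) ∨ B) = max(0, 0.31) = 0.31
¬A: Gödel ¬ of 0.8 = 0 (operand ≠ 0)
(A ∨ A) = max(0.8, 0.8) = 0.8
(¬A ∧ (A ∨ A)) = min(0, 0.8) = 0
¬(¬A ∧ (A ∨ A)): Gödel ¬ of 0 = 1 (operand is 0)
¬¬(¬A ∧ (A ∨ A)): Gödel ¬ of 1 = 0 (operand ≠ 0)
(¬¬(¬A ∧ (A ∨ A)) ⊃ A): 0 ≤ 0.8, so result = 1
¬(¬¬(¬A ∧ (A ∨ A)) ⊃ A): Gödel ¬ of 1 = 0 (operand ≠ 0)
((((A ∨ B) ⊃ ¬C) ∨ B) ∨ ¬(¬¬(¬A ∧ (A ∨ A)) ⊃ A)) = max(0.31, 0) = 0.31

0.31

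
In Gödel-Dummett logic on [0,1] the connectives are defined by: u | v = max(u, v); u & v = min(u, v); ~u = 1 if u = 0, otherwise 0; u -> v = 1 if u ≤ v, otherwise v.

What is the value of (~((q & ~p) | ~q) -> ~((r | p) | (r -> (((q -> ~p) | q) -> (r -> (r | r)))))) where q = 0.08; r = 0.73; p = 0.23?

~p: Gödel ¬ of 0.23 = 0 (operand ≠ 0)
(q & ~p) = min(0.08, 0) = 0
~q: Gödel ¬ of 0.08 = 0 (operand ≠ 0)
((q & ~p) | ~q) = max(0, 0) = 0
~((q & ~p) | ~q): Gödel ¬ of 0 = 1 (operand is 0)
(r | p) = max(0.73, 0.23) = 0.73
~p: Gödel ¬ of 0.23 = 0 (operand ≠ 0)
(q -> ~p): 0.08 > 0, so result = 0
((q -> ~p) | q) = max(0, 0.08) = 0.08
(r | r) = max(0.73, 0.73) = 0.73
(r -> (r | r)): 0.73 ≤ 0.73, so result = 1
(((q -> ~p) | q) -> (r -> (r | r))): 0.08 ≤ 1, so result = 1
(r -> (((q -> ~p) | q) -> (r -> (r | r)))): 0.73 ≤ 1, so result = 1
((r | p) | (r -> (((q -> ~p) | q) -> (r -> (r | r))))) = max(0.73, 1) = 1
~((r | p) | (r -> (((q -> ~p) | q) -> (r -> (r | r))))): Gödel ¬ of 1 = 0 (operand ≠ 0)
(~((q & ~p) | ~q) -> ~((r | p) | (r -> (((q -> ~p) | q) -> (r -> (r | r)))))): 1 > 0, so result = 0

0.00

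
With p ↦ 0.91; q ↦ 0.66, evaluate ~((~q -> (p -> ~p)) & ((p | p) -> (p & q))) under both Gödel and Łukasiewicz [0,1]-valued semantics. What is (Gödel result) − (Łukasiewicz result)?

Gödel evaluation:
  ~q: Gödel ¬ of 0.66 = 0 (operand ≠ 0)
  ~p: Gödel ¬ of 0.91 = 0 (operand ≠ 0)
  (p -> ~p): 0.91 > 0, so result = 0
  (~q -> (p -> ~p)): 0 ≤ 0, so result = 1
  (p | p) = max(0.91, 0.91) = 0.91
  (p & q) = min(0.91, 0.66) = 0.66
  ((p | p) -> (p & q)): 0.91 > 0.66, so result = 0.66
  ((~q -> (p -> ~p)) & ((p | p) -> (p & q))) = min(1, 0.66) = 0.66
  ~((~q -> (p -> ~p)) & ((p | p) -> (p & q))): Gödel ¬ of 0.66 = 0 (operand ≠ 0)
  Gödel value = 0
Łukasiewicz evaluation:
  ~q: Łukasiewicz ¬ gives 1 − 0.66 = 0.34
  ~p: Łukasiewicz ¬ gives 1 − 0.91 = 0.09
  (p -> ~p): min(1, 1 − 0.91 + 0.09) = 0.18
  (~q -> (p -> ~p)): min(1, 1 − 0.34 + 0.18) = 0.84
  (p | p) = max(0.91, 0.91) = 0.91
  (p & q) = min(0.91, 0.66) = 0.66
  ((p | p) -> (p & q)): min(1, 1 − 0.91 + 0.66) = 0.75
  ((~q -> (p -> ~p)) & ((p | p) -> (p & q))) = min(0.84, 0.75) = 0.75
  ~((~q -> (p -> ~p)) & ((p | p) -> (p & q))): Łukasiewicz ¬ gives 1 − 0.75 = 0.25
  Łukasiewicz value = 0.25
Difference: 0 − 0.25 = -0.25

-0.25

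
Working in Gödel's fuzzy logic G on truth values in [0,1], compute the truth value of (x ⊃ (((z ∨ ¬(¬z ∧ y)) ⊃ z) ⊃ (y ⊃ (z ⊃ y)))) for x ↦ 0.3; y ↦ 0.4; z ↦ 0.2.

1.00

¬z: Gödel ¬ of 0.2 = 0 (operand ≠ 0)
(¬z ∧ y) = min(0, 0.4) = 0
¬(¬z ∧ y): Gödel ¬ of 0 = 1 (operand is 0)
(z ∨ ¬(¬z ∧ y)) = max(0.2, 1) = 1
((z ∨ ¬(¬z ∧ y)) ⊃ z): 1 > 0.2, so result = 0.2
(z ⊃ y): 0.2 ≤ 0.4, so result = 1
(y ⊃ (z ⊃ y)): 0.4 ≤ 1, so result = 1
(((z ∨ ¬(¬z ∧ y)) ⊃ z) ⊃ (y ⊃ (z ⊃ y))): 0.2 ≤ 1, so result = 1
(x ⊃ (((z ∨ ¬(¬z ∧ y)) ⊃ z) ⊃ (y ⊃ (z ⊃ y)))): 0.3 ≤ 1, so result = 1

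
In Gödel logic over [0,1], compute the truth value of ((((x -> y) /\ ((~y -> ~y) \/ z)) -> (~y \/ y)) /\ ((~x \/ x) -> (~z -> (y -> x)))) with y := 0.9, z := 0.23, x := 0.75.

0.90

(x -> y): 0.75 ≤ 0.9, so result = 1
~y: Gödel ¬ of 0.9 = 0 (operand ≠ 0)
~y: Gödel ¬ of 0.9 = 0 (operand ≠ 0)
(~y -> ~y): 0 ≤ 0, so result = 1
((~y -> ~y) \/ z) = max(1, 0.23) = 1
((x -> y) /\ ((~y -> ~y) \/ z)) = min(1, 1) = 1
~y: Gödel ¬ of 0.9 = 0 (operand ≠ 0)
(~y \/ y) = max(0, 0.9) = 0.9
(((x -> y) /\ ((~y -> ~y) \/ z)) -> (~y \/ y)): 1 > 0.9, so result = 0.9
~x: Gödel ¬ of 0.75 = 0 (operand ≠ 0)
(~x \/ x) = max(0, 0.75) = 0.75
~z: Gödel ¬ of 0.23 = 0 (operand ≠ 0)
(y -> x): 0.9 > 0.75, so result = 0.75
(~z -> (y -> x)): 0 ≤ 0.75, so result = 1
((~x \/ x) -> (~z -> (y -> x))): 0.75 ≤ 1, so result = 1
((((x -> y) /\ ((~y -> ~y) \/ z)) -> (~y \/ y)) /\ ((~x \/ x) -> (~z -> (y -> x)))) = min(0.9, 1) = 0.9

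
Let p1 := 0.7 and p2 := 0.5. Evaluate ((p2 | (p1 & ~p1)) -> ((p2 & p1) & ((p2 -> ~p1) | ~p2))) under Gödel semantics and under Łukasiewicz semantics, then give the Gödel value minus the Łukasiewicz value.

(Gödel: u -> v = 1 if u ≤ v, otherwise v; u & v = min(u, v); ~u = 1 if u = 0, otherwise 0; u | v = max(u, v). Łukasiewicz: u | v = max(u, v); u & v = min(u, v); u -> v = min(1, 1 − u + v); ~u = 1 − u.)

-1.00

Gödel evaluation:
  ~p1: Gödel ¬ of 0.7 = 0 (operand ≠ 0)
  (p1 & ~p1) = min(0.7, 0) = 0
  (p2 | (p1 & ~p1)) = max(0.5, 0) = 0.5
  (p2 & p1) = min(0.5, 0.7) = 0.5
  ~p1: Gödel ¬ of 0.7 = 0 (operand ≠ 0)
  (p2 -> ~p1): 0.5 > 0, so result = 0
  ~p2: Gödel ¬ of 0.5 = 0 (operand ≠ 0)
  ((p2 -> ~p1) | ~p2) = max(0, 0) = 0
  ((p2 & p1) & ((p2 -> ~p1) | ~p2)) = min(0.5, 0) = 0
  ((p2 | (p1 & ~p1)) -> ((p2 & p1) & ((p2 -> ~p1) | ~p2))): 0.5 > 0, so result = 0
  Gödel value = 0
Łukasiewicz evaluation:
  ~p1: Łukasiewicz ¬ gives 1 − 0.7 = 0.3
  (p1 & ~p1) = min(0.7, 0.3) = 0.3
  (p2 | (p1 & ~p1)) = max(0.5, 0.3) = 0.5
  (p2 & p1) = min(0.5, 0.7) = 0.5
  ~p1: Łukasiewicz ¬ gives 1 − 0.7 = 0.3
  (p2 -> ~p1): min(1, 1 − 0.5 + 0.3) = 0.8
  ~p2: Łukasiewicz ¬ gives 1 − 0.5 = 0.5
  ((p2 -> ~p1) | ~p2) = max(0.8, 0.5) = 0.8
  ((p2 & p1) & ((p2 -> ~p1) | ~p2)) = min(0.5, 0.8) = 0.5
  ((p2 | (p1 & ~p1)) -> ((p2 & p1) & ((p2 -> ~p1) | ~p2))): min(1, 1 − 0.5 + 0.5) = 1
  Łukasiewicz value = 1
Difference: 0 − 1 = -1.00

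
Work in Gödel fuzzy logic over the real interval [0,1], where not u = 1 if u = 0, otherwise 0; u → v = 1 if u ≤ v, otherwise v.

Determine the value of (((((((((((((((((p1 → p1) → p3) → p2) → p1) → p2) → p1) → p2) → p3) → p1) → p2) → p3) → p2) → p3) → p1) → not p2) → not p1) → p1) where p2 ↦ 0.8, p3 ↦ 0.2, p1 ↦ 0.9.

0.90

(p1 → p1): 0.9 ≤ 0.9, so result = 1
((p1 → p1) → p3): 1 > 0.2, so result = 0.2
(((p1 → p1) → p3) → p2): 0.2 ≤ 0.8, so result = 1
((((p1 → p1) → p3) → p2) → p1): 1 > 0.9, so result = 0.9
(((((p1 → p1) → p3) → p2) → p1) → p2): 0.9 > 0.8, so result = 0.8
((((((p1 → p1) → p3) → p2) → p1) → p2) → p1): 0.8 ≤ 0.9, so result = 1
(((((((p1 → p1) → p3) → p2) → p1) → p2) → p1) → p2): 1 > 0.8, so result = 0.8
((((((((p1 → p1) → p3) → p2) → p1) → p2) → p1) → p2) → p3): 0.8 > 0.2, so result = 0.2
(((((((((p1 → p1) → p3) → p2) → p1) → p2) → p1) → p2) → p3) → p1): 0.2 ≤ 0.9, so result = 1
((((((((((p1 → p1) → p3) → p2) → p1) → p2) → p1) → p2) → p3) → p1) → p2): 1 > 0.8, so result = 0.8
(((((((((((p1 → p1) → p3) → p2) → p1) → p2) → p1) → p2) → p3) → p1) → p2) → p3): 0.8 > 0.2, so result = 0.2
((((((((((((p1 → p1) → p3) → p2) → p1) → p2) → p1) → p2) → p3) → p1) → p2) → p3) → p2): 0.2 ≤ 0.8, so result = 1
(((((((((((((p1 → p1) → p3) → p2) → p1) → p2) → p1) → p2) → p3) → p1) → p2) → p3) → p2) → p3): 1 > 0.2, so result = 0.2
((((((((((((((p1 → p1) → p3) → p2) → p1) → p2) → p1) → p2) → p3) → p1) → p2) → p3) → p2) → p3) → p1): 0.2 ≤ 0.9, so result = 1
not p2: Gödel ¬ of 0.8 = 0 (operand ≠ 0)
(((((((((((((((p1 → p1) → p3) → p2) → p1) → p2) → p1) → p2) → p3) → p1) → p2) → p3) → p2) → p3) → p1) → not p2): 1 > 0, so result = 0
not p1: Gödel ¬ of 0.9 = 0 (operand ≠ 0)
((((((((((((((((p1 → p1) → p3) → p2) → p1) → p2) → p1) → p2) → p3) → p1) → p2) → p3) → p2) → p3) → p1) → not p2) → not p1): 0 ≤ 0, so result = 1
(((((((((((((((((p1 → p1) → p3) → p2) → p1) → p2) → p1) → p2) → p3) → p1) → p2) → p3) → p2) → p3) → p1) → not p2) → not p1) → p1): 1 > 0.9, so result = 0.9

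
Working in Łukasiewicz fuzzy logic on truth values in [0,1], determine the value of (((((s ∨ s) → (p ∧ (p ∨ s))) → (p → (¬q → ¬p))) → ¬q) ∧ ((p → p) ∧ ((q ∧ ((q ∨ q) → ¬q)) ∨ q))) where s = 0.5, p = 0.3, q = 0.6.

0.40

(s ∨ s) = max(0.5, 0.5) = 0.5
(p ∨ s) = max(0.3, 0.5) = 0.5
(p ∧ (p ∨ s)) = min(0.3, 0.5) = 0.3
((s ∨ s) → (p ∧ (p ∨ s))): min(1, 1 − 0.5 + 0.3) = 0.8
¬q: Łukasiewicz ¬ gives 1 − 0.6 = 0.4
¬p: Łukasiewicz ¬ gives 1 − 0.3 = 0.7
(¬q → ¬p): min(1, 1 − 0.4 + 0.7) = 1
(p → (¬q → ¬p)): min(1, 1 − 0.3 + 1) = 1
(((s ∨ s) → (p ∧ (p ∨ s))) → (p → (¬q → ¬p))): min(1, 1 − 0.8 + 1) = 1
¬q: Łukasiewicz ¬ gives 1 − 0.6 = 0.4
((((s ∨ s) → (p ∧ (p ∨ s))) → (p → (¬q → ¬p))) → ¬q): min(1, 1 − 1 + 0.4) = 0.4
(p → p): min(1, 1 − 0.3 + 0.3) = 1
(q ∨ q) = max(0.6, 0.6) = 0.6
¬q: Łukasiewicz ¬ gives 1 − 0.6 = 0.4
((q ∨ q) → ¬q): min(1, 1 − 0.6 + 0.4) = 0.8
(q ∧ ((q ∨ q) → ¬q)) = min(0.6, 0.8) = 0.6
((q ∧ ((q ∨ q) → ¬q)) ∨ q) = max(0.6, 0.6) = 0.6
((p → p) ∧ ((q ∧ ((q ∨ q) → ¬q)) ∨ q)) = min(1, 0.6) = 0.6
(((((s ∨ s) → (p ∧ (p ∨ s))) → (p → (¬q → ¬p))) → ¬q) ∧ ((p → p) ∧ ((q ∧ ((q ∨ q) → ¬q)) ∨ q))) = min(0.4, 0.6) = 0.4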